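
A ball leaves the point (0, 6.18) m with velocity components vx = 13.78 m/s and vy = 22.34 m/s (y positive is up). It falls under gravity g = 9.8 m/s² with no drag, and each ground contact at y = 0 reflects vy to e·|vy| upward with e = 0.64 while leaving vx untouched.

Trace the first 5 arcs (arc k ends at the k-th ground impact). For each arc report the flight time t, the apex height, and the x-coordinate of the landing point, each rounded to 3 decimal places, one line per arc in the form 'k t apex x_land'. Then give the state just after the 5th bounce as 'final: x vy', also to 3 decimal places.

Arc 1: start y=6.180, vy=22.340 → t=4.821, apex=31.643, x_land=66.431, impact vy=-24.904
  bounce: vy ← 0.64·24.904 = 15.938
Arc 2: start y=0.000, vy=15.938 → t=3.253, apex=12.961, x_land=111.254, impact vy=-15.938
  bounce: vy ← 0.64·15.938 = 10.201
Arc 3: start y=0.000, vy=10.201 → t=2.082, apex=5.309, x_land=139.940, impact vy=-10.201
  bounce: vy ← 0.64·10.201 = 6.528
Arc 4: start y=0.000, vy=6.528 → t=1.332, apex=2.174, x_land=158.300, impact vy=-6.528
  bounce: vy ← 0.64·6.528 = 4.178
Arc 5: start y=0.000, vy=4.178 → t=0.853, apex=0.891, x_land=170.050, impact vy=-4.178
  bounce: vy ← 0.64·4.178 = 2.674

1 4.821 31.643 66.431
2 3.253 12.961 111.254
3 2.082 5.309 139.940
4 1.332 2.174 158.300
5 0.853 0.891 170.050
final: 170.050 2.674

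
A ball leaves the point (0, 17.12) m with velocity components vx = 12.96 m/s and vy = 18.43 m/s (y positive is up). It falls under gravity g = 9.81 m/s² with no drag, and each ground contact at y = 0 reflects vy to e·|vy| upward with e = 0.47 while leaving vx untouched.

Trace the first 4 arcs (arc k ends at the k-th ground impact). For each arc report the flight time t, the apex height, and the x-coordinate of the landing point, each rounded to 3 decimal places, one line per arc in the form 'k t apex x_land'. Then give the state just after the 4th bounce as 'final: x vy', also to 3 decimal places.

1 4.528 34.432 58.685
2 2.491 7.606 90.962
3 1.171 1.680 106.133
4 0.550 0.371 113.263
final: 113.263 1.268

Arc 1: start y=17.120, vy=18.430 → t=4.528, apex=34.432, x_land=58.685, impact vy=-25.992
  bounce: vy ← 0.47·25.992 = 12.216
Arc 2: start y=0.000, vy=12.216 → t=2.491, apex=7.606, x_land=90.962, impact vy=-12.216
  bounce: vy ← 0.47·12.216 = 5.742
Arc 3: start y=0.000, vy=5.742 → t=1.171, apex=1.680, x_land=106.133, impact vy=-5.742
  bounce: vy ← 0.47·5.742 = 2.699
Arc 4: start y=0.000, vy=2.699 → t=0.550, apex=0.371, x_land=113.263, impact vy=-2.699
  bounce: vy ← 0.47·2.699 = 1.268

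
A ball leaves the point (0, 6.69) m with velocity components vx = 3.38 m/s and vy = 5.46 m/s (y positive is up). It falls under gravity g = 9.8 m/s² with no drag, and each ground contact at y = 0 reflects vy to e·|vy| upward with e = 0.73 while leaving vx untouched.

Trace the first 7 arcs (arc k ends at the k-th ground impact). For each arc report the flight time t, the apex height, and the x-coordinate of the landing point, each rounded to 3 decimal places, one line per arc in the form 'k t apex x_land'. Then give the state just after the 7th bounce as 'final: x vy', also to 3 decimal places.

Arc 1: start y=6.690, vy=5.460 → t=1.852, apex=8.211, x_land=6.259, impact vy=-12.686
  bounce: vy ← 0.73·12.686 = 9.261
Arc 2: start y=0.000, vy=9.261 → t=1.890, apex=4.376, x_land=12.647, impact vy=-9.261
  bounce: vy ← 0.73·9.261 = 6.760
Arc 3: start y=0.000, vy=6.760 → t=1.380, apex=2.332, x_land=17.310, impact vy=-6.760
  bounce: vy ← 0.73·6.760 = 4.935
Arc 4: start y=0.000, vy=4.935 → t=1.007, apex=1.243, x_land=20.714, impact vy=-4.935
  bounce: vy ← 0.73·4.935 = 3.603
Arc 5: start y=0.000, vy=3.603 → t=0.735, apex=0.662, x_land=23.199, impact vy=-3.603
  bounce: vy ← 0.73·3.603 = 2.630
Arc 6: start y=0.000, vy=2.630 → t=0.537, apex=0.353, x_land=25.013, impact vy=-2.630
  bounce: vy ← 0.73·2.630 = 1.920
Arc 7: start y=0.000, vy=1.920 → t=0.392, apex=0.188, x_land=26.338, impact vy=-1.920
  bounce: vy ← 0.73·1.920 = 1.401

1 1.852 8.211 6.259
2 1.890 4.376 12.647
3 1.380 2.332 17.310
4 1.007 1.243 20.714
5 0.735 0.662 23.199
6 0.537 0.353 25.013
7 0.392 0.188 26.338
final: 26.338 1.401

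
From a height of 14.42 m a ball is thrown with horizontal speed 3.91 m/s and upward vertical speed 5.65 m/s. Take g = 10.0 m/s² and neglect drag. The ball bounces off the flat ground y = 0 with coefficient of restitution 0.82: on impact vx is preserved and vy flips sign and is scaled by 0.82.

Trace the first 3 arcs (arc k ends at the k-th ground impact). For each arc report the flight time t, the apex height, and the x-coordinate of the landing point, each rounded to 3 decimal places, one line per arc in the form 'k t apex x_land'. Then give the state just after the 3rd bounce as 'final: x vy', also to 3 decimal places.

1 2.355 16.016 9.207
2 2.935 10.769 20.684
3 2.407 7.241 30.095
final: 30.095 9.868

Arc 1: start y=14.420, vy=5.650 → t=2.355, apex=16.016, x_land=9.207, impact vy=-17.898
  bounce: vy ← 0.82·17.898 = 14.676
Arc 2: start y=0.000, vy=14.676 → t=2.935, apex=10.769, x_land=20.684, impact vy=-14.676
  bounce: vy ← 0.82·14.676 = 12.034
Arc 3: start y=0.000, vy=12.034 → t=2.407, apex=7.241, x_land=30.095, impact vy=-12.034
  bounce: vy ← 0.82·12.034 = 9.868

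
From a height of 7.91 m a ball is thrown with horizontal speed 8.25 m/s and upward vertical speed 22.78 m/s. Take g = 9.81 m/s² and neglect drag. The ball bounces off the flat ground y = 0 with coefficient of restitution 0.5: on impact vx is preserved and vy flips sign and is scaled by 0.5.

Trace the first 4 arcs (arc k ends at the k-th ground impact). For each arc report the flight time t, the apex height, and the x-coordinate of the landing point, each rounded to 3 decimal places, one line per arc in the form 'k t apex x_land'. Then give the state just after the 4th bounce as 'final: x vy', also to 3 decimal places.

1 4.969 34.359 40.993
2 2.647 8.590 62.828
3 1.323 2.147 73.745
4 0.662 0.537 79.204
final: 79.204 1.623

Arc 1: start y=7.910, vy=22.780 → t=4.969, apex=34.359, x_land=40.993, impact vy=-25.964
  bounce: vy ← 0.5·25.964 = 12.982
Arc 2: start y=0.000, vy=12.982 → t=2.647, apex=8.590, x_land=62.828, impact vy=-12.982
  bounce: vy ← 0.5·12.982 = 6.491
Arc 3: start y=0.000, vy=6.491 → t=1.323, apex=2.147, x_land=73.745, impact vy=-6.491
  bounce: vy ← 0.5·6.491 = 3.245
Arc 4: start y=0.000, vy=3.245 → t=0.662, apex=0.537, x_land=79.204, impact vy=-3.245
  bounce: vy ← 0.5·3.245 = 1.623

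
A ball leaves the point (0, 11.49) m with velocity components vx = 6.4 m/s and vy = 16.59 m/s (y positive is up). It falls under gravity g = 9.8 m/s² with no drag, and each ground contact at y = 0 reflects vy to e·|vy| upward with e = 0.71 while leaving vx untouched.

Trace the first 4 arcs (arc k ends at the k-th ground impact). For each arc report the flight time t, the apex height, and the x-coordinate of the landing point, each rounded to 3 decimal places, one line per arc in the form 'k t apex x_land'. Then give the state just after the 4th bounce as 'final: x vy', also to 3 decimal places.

Arc 1: start y=11.490, vy=16.590 → t=3.976, apex=25.532, x_land=25.443, impact vy=-22.370
  bounce: vy ← 0.71·22.370 = 15.883
Arc 2: start y=0.000, vy=15.883 → t=3.241, apex=12.871, x_land=46.189, impact vy=-15.883
  bounce: vy ← 0.71·15.883 = 11.277
Arc 3: start y=0.000, vy=11.277 → t=2.301, apex=6.488, x_land=60.918, impact vy=-11.277
  bounce: vy ← 0.71·11.277 = 8.007
Arc 4: start y=0.000, vy=8.007 → t=1.634, apex=3.271, x_land=71.375, impact vy=-8.007
  bounce: vy ← 0.71·8.007 = 5.685

1 3.976 25.532 25.443
2 3.241 12.871 46.189
3 2.301 6.488 60.918
4 1.634 3.271 71.375
final: 71.375 5.685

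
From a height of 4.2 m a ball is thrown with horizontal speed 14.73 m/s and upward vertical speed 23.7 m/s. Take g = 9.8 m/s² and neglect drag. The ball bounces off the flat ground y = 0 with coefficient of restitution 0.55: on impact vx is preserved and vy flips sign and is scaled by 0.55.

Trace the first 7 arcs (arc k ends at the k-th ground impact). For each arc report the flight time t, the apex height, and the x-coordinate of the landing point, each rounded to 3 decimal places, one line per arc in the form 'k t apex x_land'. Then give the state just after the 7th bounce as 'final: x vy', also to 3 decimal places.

Arc 1: start y=4.200, vy=23.700 → t=5.008, apex=32.858, x_land=73.766, impact vy=-25.377
  bounce: vy ← 0.55·25.377 = 13.958
Arc 2: start y=0.000, vy=13.958 → t=2.848, apex=9.939, x_land=115.724, impact vy=-13.958
  bounce: vy ← 0.55·13.958 = 7.677
Arc 3: start y=0.000, vy=7.677 → t=1.567, apex=3.007, x_land=138.801, impact vy=-7.677
  bounce: vy ← 0.55·7.677 = 4.222
Arc 4: start y=0.000, vy=4.222 → t=0.862, apex=0.910, x_land=151.494, impact vy=-4.222
  bounce: vy ← 0.55·4.222 = 2.322
Arc 5: start y=0.000, vy=2.322 → t=0.474, apex=0.275, x_land=158.474, impact vy=-2.322
  bounce: vy ← 0.55·2.322 = 1.277
Arc 6: start y=0.000, vy=1.277 → t=0.261, apex=0.083, x_land=162.314, impact vy=-1.277
  bounce: vy ← 0.55·1.277 = 0.702
Arc 7: start y=0.000, vy=0.702 → t=0.143, apex=0.025, x_land=164.426, impact vy=-0.702
  bounce: vy ← 0.55·0.702 = 0.386

1 5.008 32.858 73.766
2 2.848 9.939 115.724
3 1.567 3.007 138.801
4 0.862 0.910 151.494
5 0.474 0.275 158.474
6 0.261 0.083 162.314
7 0.143 0.025 164.426
final: 164.426 0.386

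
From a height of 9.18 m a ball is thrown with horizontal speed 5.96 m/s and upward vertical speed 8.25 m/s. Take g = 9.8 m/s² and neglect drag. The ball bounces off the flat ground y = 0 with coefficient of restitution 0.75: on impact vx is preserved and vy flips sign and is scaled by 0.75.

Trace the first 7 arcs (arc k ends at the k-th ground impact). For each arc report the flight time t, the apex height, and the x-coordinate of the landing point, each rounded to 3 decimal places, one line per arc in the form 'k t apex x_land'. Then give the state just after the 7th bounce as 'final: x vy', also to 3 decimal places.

Arc 1: start y=9.180, vy=8.250 → t=2.449, apex=12.653, x_land=14.595, impact vy=-15.748
  bounce: vy ← 0.75·15.748 = 11.811
Arc 2: start y=0.000, vy=11.811 → t=2.410, apex=7.117, x_land=28.960, impact vy=-11.811
  bounce: vy ← 0.75·11.811 = 8.858
Arc 3: start y=0.000, vy=8.858 → t=1.808, apex=4.003, x_land=39.735, impact vy=-8.858
  bounce: vy ← 0.75·8.858 = 6.644
Arc 4: start y=0.000, vy=6.644 → t=1.356, apex=2.252, x_land=47.815, impact vy=-6.644
  bounce: vy ← 0.75·6.644 = 4.983
Arc 5: start y=0.000, vy=4.983 → t=1.017, apex=1.267, x_land=53.876, impact vy=-4.983
  bounce: vy ← 0.75·4.983 = 3.737
Arc 6: start y=0.000, vy=3.737 → t=0.763, apex=0.713, x_land=58.421, impact vy=-3.737
  bounce: vy ← 0.75·3.737 = 2.803
Arc 7: start y=0.000, vy=2.803 → t=0.572, apex=0.401, x_land=61.830, impact vy=-2.803
  bounce: vy ← 0.75·2.803 = 2.102

1 2.449 12.653 14.595
2 2.410 7.117 28.960
3 1.808 4.003 39.735
4 1.356 2.252 47.815
5 1.017 1.267 53.876
6 0.763 0.713 58.421
7 0.572 0.401 61.830
final: 61.830 2.102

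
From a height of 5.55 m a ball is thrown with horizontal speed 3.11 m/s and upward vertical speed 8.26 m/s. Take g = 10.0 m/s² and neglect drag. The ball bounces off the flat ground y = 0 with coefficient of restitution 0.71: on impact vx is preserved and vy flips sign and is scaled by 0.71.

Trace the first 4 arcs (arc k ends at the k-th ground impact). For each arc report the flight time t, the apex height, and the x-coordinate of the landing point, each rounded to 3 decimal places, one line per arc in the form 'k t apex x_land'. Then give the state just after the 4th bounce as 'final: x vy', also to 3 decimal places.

1 2.165 8.961 6.732
2 1.901 4.517 12.645
3 1.350 2.277 16.842
4 0.958 1.148 19.823
final: 19.823 3.402

Arc 1: start y=5.550, vy=8.260 → t=2.165, apex=8.961, x_land=6.732, impact vy=-13.388
  bounce: vy ← 0.71·13.388 = 9.505
Arc 2: start y=0.000, vy=9.505 → t=1.901, apex=4.517, x_land=12.645, impact vy=-9.505
  bounce: vy ← 0.71·9.505 = 6.749
Arc 3: start y=0.000, vy=6.749 → t=1.350, apex=2.277, x_land=16.842, impact vy=-6.749
  bounce: vy ← 0.71·6.749 = 4.792
Arc 4: start y=0.000, vy=4.792 → t=0.958, apex=1.148, x_land=19.823, impact vy=-4.792
  bounce: vy ← 0.71·4.792 = 3.402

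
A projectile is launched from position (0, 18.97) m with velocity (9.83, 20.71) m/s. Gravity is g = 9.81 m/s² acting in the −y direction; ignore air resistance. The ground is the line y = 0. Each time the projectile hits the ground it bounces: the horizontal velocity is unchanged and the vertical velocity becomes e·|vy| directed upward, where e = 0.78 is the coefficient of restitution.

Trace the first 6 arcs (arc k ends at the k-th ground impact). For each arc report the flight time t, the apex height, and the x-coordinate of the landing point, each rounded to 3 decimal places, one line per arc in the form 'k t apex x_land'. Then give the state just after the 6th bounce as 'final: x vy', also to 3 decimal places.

Arc 1: start y=18.970, vy=20.710 → t=4.996, apex=40.831, x_land=49.114, impact vy=-28.304
  bounce: vy ← 0.78·28.304 = 22.077
Arc 2: start y=0.000, vy=22.077 → t=4.501, apex=24.841, x_land=93.357, impact vy=-22.077
  bounce: vy ← 0.78·22.077 = 17.220
Arc 3: start y=0.000, vy=17.220 → t=3.511, apex=15.113, x_land=127.867, impact vy=-17.220
  bounce: vy ← 0.78·17.220 = 13.432
Arc 4: start y=0.000, vy=13.432 → t=2.738, apex=9.195, x_land=154.785, impact vy=-13.432
  bounce: vy ← 0.78·13.432 = 10.477
Arc 5: start y=0.000, vy=10.477 → t=2.136, apex=5.594, x_land=175.781, impact vy=-10.477
  bounce: vy ← 0.78·10.477 = 8.172
Arc 6: start y=0.000, vy=8.172 → t=1.666, apex=3.404, x_land=192.158, impact vy=-8.172
  bounce: vy ← 0.78·8.172 = 6.374

1 4.996 40.831 49.114
2 4.501 24.841 93.357
3 3.511 15.113 127.867
4 2.738 9.195 154.785
5 2.136 5.594 175.781
6 1.666 3.404 192.158
final: 192.158 6.374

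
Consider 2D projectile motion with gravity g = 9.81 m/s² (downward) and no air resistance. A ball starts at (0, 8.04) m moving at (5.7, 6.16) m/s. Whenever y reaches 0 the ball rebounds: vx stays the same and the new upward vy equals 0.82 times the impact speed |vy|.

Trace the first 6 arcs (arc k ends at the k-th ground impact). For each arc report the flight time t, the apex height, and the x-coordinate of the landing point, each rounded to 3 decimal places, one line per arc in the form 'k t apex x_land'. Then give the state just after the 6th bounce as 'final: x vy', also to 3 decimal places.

1 2.054 9.974 11.707
2 2.339 6.707 25.037
3 1.918 4.509 35.968
4 1.572 3.032 44.931
5 1.289 2.039 52.281
6 1.057 1.371 58.308
final: 58.308 4.253

Arc 1: start y=8.040, vy=6.160 → t=2.054, apex=9.974, x_land=11.707, impact vy=-13.989
  bounce: vy ← 0.82·13.989 = 11.471
Arc 2: start y=0.000, vy=11.471 → t=2.339, apex=6.707, x_land=25.037, impact vy=-11.471
  bounce: vy ← 0.82·11.471 = 9.406
Arc 3: start y=0.000, vy=9.406 → t=1.918, apex=4.509, x_land=35.968, impact vy=-9.406
  bounce: vy ← 0.82·9.406 = 7.713
Arc 4: start y=0.000, vy=7.713 → t=1.572, apex=3.032, x_land=44.931, impact vy=-7.713
  bounce: vy ← 0.82·7.713 = 6.325
Arc 5: start y=0.000, vy=6.325 → t=1.289, apex=2.039, x_land=52.281, impact vy=-6.325
  bounce: vy ← 0.82·6.325 = 5.186
Arc 6: start y=0.000, vy=5.186 → t=1.057, apex=1.371, x_land=58.308, impact vy=-5.186
  bounce: vy ← 0.82·5.186 = 4.253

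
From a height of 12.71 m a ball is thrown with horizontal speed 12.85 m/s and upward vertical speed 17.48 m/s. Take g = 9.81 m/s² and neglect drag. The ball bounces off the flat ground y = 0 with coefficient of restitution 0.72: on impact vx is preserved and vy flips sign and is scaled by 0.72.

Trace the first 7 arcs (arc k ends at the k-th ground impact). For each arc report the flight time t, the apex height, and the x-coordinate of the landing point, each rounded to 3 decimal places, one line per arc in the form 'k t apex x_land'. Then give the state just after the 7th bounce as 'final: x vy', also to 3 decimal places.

1 4.183 28.283 53.754
2 3.458 14.662 98.187
3 2.490 7.601 130.179
4 1.793 3.940 153.214
5 1.291 2.043 169.799
6 0.929 1.059 181.740
7 0.669 0.549 190.337
final: 190.337 2.363

Arc 1: start y=12.710, vy=17.480 → t=4.183, apex=28.283, x_land=53.754, impact vy=-23.557
  bounce: vy ← 0.72·23.557 = 16.961
Arc 2: start y=0.000, vy=16.961 → t=3.458, apex=14.662, x_land=98.187, impact vy=-16.961
  bounce: vy ← 0.72·16.961 = 12.212
Arc 3: start y=0.000, vy=12.212 → t=2.490, apex=7.601, x_land=130.179, impact vy=-12.212
  bounce: vy ← 0.72·12.212 = 8.793
Arc 4: start y=0.000, vy=8.793 → t=1.793, apex=3.940, x_land=153.214, impact vy=-8.793
  bounce: vy ← 0.72·8.793 = 6.331
Arc 5: start y=0.000, vy=6.331 → t=1.291, apex=2.043, x_land=169.799, impact vy=-6.331
  bounce: vy ← 0.72·6.331 = 4.558
Arc 6: start y=0.000, vy=4.558 → t=0.929, apex=1.059, x_land=181.740, impact vy=-4.558
  bounce: vy ← 0.72·4.558 = 3.282
Arc 7: start y=0.000, vy=3.282 → t=0.669, apex=0.549, x_land=190.337, impact vy=-3.282
  bounce: vy ← 0.72·3.282 = 2.363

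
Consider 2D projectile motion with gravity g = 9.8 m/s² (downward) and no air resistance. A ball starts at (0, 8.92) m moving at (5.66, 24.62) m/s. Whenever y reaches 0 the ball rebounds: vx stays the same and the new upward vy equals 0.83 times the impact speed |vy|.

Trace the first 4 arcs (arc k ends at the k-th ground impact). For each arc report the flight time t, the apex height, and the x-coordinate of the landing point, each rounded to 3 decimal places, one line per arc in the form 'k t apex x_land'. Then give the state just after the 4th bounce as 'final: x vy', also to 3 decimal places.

Arc 1: start y=8.920, vy=24.620 → t=5.364, apex=39.846, x_land=30.360, impact vy=-27.946
  bounce: vy ← 0.83·27.946 = 23.195
Arc 2: start y=0.000, vy=23.195 → t=4.734, apex=27.450, x_land=57.152, impact vy=-23.195
  bounce: vy ← 0.83·23.195 = 19.252
Arc 3: start y=0.000, vy=19.252 → t=3.929, apex=18.910, x_land=79.390, impact vy=-19.252
  bounce: vy ← 0.83·19.252 = 15.979
Arc 4: start y=0.000, vy=15.979 → t=3.261, apex=13.027, x_land=97.848, impact vy=-15.979
  bounce: vy ← 0.83·15.979 = 13.263

1 5.364 39.846 30.360
2 4.734 27.450 57.152
3 3.929 18.910 79.390
4 3.261 13.027 97.848
final: 97.848 13.263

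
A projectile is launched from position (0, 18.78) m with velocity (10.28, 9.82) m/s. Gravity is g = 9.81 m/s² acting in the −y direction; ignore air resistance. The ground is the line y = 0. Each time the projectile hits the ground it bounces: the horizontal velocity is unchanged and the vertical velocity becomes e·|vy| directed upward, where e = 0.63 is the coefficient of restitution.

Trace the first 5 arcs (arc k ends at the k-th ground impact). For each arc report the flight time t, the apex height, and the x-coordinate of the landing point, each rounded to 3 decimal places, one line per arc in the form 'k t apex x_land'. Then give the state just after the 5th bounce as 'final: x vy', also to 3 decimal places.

1 3.199 23.695 32.885
2 2.769 9.405 61.354
3 1.745 3.733 79.289
4 1.099 1.481 90.589
5 0.692 0.588 97.707
final: 97.707 2.140

Arc 1: start y=18.780, vy=9.820 → t=3.199, apex=23.695, x_land=32.885, impact vy=-21.561
  bounce: vy ← 0.63·21.561 = 13.584
Arc 2: start y=0.000, vy=13.584 → t=2.769, apex=9.405, x_land=61.354, impact vy=-13.584
  bounce: vy ← 0.63·13.584 = 8.558
Arc 3: start y=0.000, vy=8.558 → t=1.745, apex=3.733, x_land=79.289, impact vy=-8.558
  bounce: vy ← 0.63·8.558 = 5.391
Arc 4: start y=0.000, vy=5.391 → t=1.099, apex=1.481, x_land=90.589, impact vy=-5.391
  bounce: vy ← 0.63·5.391 = 3.397
Arc 5: start y=0.000, vy=3.397 → t=0.692, apex=0.588, x_land=97.707, impact vy=-3.397
  bounce: vy ← 0.63·3.397 = 2.140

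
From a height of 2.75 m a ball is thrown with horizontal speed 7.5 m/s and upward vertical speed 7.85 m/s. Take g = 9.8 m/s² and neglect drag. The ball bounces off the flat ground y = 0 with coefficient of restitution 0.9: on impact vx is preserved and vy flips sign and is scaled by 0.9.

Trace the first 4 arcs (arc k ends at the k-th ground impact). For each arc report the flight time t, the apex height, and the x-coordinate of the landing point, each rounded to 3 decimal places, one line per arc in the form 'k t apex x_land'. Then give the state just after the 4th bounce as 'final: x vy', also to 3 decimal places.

Arc 1: start y=2.750, vy=7.850 → t=1.898, apex=5.894, x_land=14.233, impact vy=-10.748
  bounce: vy ← 0.9·10.748 = 9.673
Arc 2: start y=0.000, vy=9.673 → t=1.974, apex=4.774, x_land=29.039, impact vy=-9.673
  bounce: vy ← 0.9·9.673 = 8.706
Arc 3: start y=0.000, vy=8.706 → t=1.777, apex=3.867, x_land=42.365, impact vy=-8.706
  bounce: vy ← 0.9·8.706 = 7.835
Arc 4: start y=0.000, vy=7.835 → t=1.599, apex=3.132, x_land=54.358, impact vy=-7.835
  bounce: vy ← 0.9·7.835 = 7.052

1 1.898 5.894 14.233
2 1.974 4.774 29.039
3 1.777 3.867 42.365
4 1.599 3.132 54.358
final: 54.358 7.052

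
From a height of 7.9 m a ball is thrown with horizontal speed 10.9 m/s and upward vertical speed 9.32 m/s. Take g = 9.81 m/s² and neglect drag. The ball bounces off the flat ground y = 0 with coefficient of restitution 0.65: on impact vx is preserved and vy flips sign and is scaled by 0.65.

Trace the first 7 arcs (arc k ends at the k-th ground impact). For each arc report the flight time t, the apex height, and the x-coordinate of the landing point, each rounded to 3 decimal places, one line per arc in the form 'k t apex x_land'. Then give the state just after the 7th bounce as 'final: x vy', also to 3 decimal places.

1 2.535 12.327 27.635
2 2.061 5.208 50.099
3 1.340 2.200 64.701
4 0.871 0.930 74.192
5 0.566 0.393 80.361
6 0.368 0.166 84.371
7 0.239 0.070 86.977
final: 86.977 0.762

Arc 1: start y=7.900, vy=9.320 → t=2.535, apex=12.327, x_land=27.635, impact vy=-15.552
  bounce: vy ← 0.65·15.552 = 10.109
Arc 2: start y=0.000, vy=10.109 → t=2.061, apex=5.208, x_land=50.099, impact vy=-10.109
  bounce: vy ← 0.65·10.109 = 6.571
Arc 3: start y=0.000, vy=6.571 → t=1.340, apex=2.200, x_land=64.701, impact vy=-6.571
  bounce: vy ← 0.65·6.571 = 4.271
Arc 4: start y=0.000, vy=4.271 → t=0.871, apex=0.930, x_land=74.192, impact vy=-4.271
  bounce: vy ← 0.65·4.271 = 2.776
Arc 5: start y=0.000, vy=2.776 → t=0.566, apex=0.393, x_land=80.361, impact vy=-2.776
  bounce: vy ← 0.65·2.776 = 1.804
Arc 6: start y=0.000, vy=1.804 → t=0.368, apex=0.166, x_land=84.371, impact vy=-1.804
  bounce: vy ← 0.65·1.804 = 1.173
Arc 7: start y=0.000, vy=1.173 → t=0.239, apex=0.070, x_land=86.977, impact vy=-1.173
  bounce: vy ← 0.65·1.173 = 0.762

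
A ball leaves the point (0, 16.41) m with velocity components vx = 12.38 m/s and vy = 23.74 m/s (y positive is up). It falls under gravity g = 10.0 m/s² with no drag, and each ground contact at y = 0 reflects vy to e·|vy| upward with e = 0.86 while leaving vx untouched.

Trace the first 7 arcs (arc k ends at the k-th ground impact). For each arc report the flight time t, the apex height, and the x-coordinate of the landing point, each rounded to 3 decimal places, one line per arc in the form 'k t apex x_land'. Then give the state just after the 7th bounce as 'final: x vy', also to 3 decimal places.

Arc 1: start y=16.410, vy=23.740 → t=5.360, apex=44.589, x_land=66.360, impact vy=-29.863
  bounce: vy ← 0.86·29.863 = 25.682
Arc 2: start y=0.000, vy=25.682 → t=5.136, apex=32.978, x_land=129.949, impact vy=-25.682
  bounce: vy ← 0.86·25.682 = 22.087
Arc 3: start y=0.000, vy=22.087 → t=4.417, apex=24.391, x_land=184.635, impact vy=-22.087
  bounce: vy ← 0.86·22.087 = 18.994
Arc 4: start y=0.000, vy=18.994 → t=3.799, apex=18.039, x_land=231.665, impact vy=-18.994
  bounce: vy ← 0.86·18.994 = 16.335
Arc 5: start y=0.000, vy=16.335 → t=3.267, apex=13.342, x_land=272.111, impact vy=-16.335
  bounce: vy ← 0.86·16.335 = 14.048
Arc 6: start y=0.000, vy=14.048 → t=2.810, apex=9.868, x_land=306.895, impact vy=-14.048
  bounce: vy ← 0.86·14.048 = 12.082
Arc 7: start y=0.000, vy=12.082 → t=2.416, apex=7.298, x_land=336.809, impact vy=-12.082
  bounce: vy ← 0.86·12.082 = 10.390

1 5.360 44.589 66.360
2 5.136 32.978 129.949
3 4.417 24.391 184.635
4 3.799 18.039 231.665
5 3.267 13.342 272.111
6 2.810 9.868 306.895
7 2.416 7.298 336.809
final: 336.809 10.390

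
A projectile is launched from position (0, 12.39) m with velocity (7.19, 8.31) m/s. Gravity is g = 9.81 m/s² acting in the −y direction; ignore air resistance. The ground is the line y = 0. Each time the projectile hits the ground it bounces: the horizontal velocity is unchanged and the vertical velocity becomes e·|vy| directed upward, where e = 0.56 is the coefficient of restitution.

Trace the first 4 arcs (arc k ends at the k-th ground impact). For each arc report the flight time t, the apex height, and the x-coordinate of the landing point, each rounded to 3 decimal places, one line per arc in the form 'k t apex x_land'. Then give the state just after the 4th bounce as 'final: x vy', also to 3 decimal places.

1 2.648 15.910 19.040
2 2.017 4.989 33.543
3 1.130 1.565 41.664
4 0.633 0.491 46.213
final: 46.213 1.738

Arc 1: start y=12.390, vy=8.310 → t=2.648, apex=15.910, x_land=19.040, impact vy=-17.668
  bounce: vy ← 0.56·17.668 = 9.894
Arc 2: start y=0.000, vy=9.894 → t=2.017, apex=4.989, x_land=33.543, impact vy=-9.894
  bounce: vy ← 0.56·9.894 = 5.541
Arc 3: start y=0.000, vy=5.541 → t=1.130, apex=1.565, x_land=41.664, impact vy=-5.541
  bounce: vy ← 0.56·5.541 = 3.103
Arc 4: start y=0.000, vy=3.103 → t=0.633, apex=0.491, x_land=46.213, impact vy=-3.103
  bounce: vy ← 0.56·3.103 = 1.738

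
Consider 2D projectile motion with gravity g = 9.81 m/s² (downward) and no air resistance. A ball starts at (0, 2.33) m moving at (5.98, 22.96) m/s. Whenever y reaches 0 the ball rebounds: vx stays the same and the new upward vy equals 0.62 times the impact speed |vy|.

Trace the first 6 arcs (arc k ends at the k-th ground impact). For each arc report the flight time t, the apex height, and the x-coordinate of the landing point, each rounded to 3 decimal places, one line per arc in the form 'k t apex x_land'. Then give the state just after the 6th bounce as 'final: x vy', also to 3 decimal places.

1 4.780 29.199 28.586
2 3.025 11.224 46.678
3 1.876 4.314 57.895
4 1.163 1.658 64.850
5 0.721 0.638 69.161
6 0.447 0.245 71.835
final: 71.835 1.360

Arc 1: start y=2.330, vy=22.960 → t=4.780, apex=29.199, x_land=28.586, impact vy=-23.935
  bounce: vy ← 0.62·23.935 = 14.840
Arc 2: start y=0.000, vy=14.840 → t=3.025, apex=11.224, x_land=46.678, impact vy=-14.840
  bounce: vy ← 0.62·14.840 = 9.201
Arc 3: start y=0.000, vy=9.201 → t=1.876, apex=4.314, x_land=57.895, impact vy=-9.201
  bounce: vy ← 0.62·9.201 = 5.704
Arc 4: start y=0.000, vy=5.704 → t=1.163, apex=1.658, x_land=64.850, impact vy=-5.704
  bounce: vy ← 0.62·5.704 = 3.537
Arc 5: start y=0.000, vy=3.537 → t=0.721, apex=0.638, x_land=69.161, impact vy=-3.537
  bounce: vy ← 0.62·3.537 = 2.193
Arc 6: start y=0.000, vy=2.193 → t=0.447, apex=0.245, x_land=71.835, impact vy=-2.193
  bounce: vy ← 0.62·2.193 = 1.360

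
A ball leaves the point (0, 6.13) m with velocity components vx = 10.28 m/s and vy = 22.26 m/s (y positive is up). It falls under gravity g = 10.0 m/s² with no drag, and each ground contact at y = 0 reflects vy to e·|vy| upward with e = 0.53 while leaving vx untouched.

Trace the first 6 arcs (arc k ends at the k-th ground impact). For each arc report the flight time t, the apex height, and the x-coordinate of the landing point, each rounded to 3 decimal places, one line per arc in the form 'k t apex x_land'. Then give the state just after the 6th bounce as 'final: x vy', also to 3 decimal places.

Arc 1: start y=6.130, vy=22.260 → t=4.712, apex=30.905, x_land=48.441, impact vy=-24.862
  bounce: vy ← 0.53·24.862 = 13.177
Arc 2: start y=0.000, vy=13.177 → t=2.635, apex=8.681, x_land=75.533, impact vy=-13.177
  bounce: vy ← 0.53·13.177 = 6.984
Arc 3: start y=0.000, vy=6.984 → t=1.397, apex=2.439, x_land=89.891, impact vy=-6.984
  bounce: vy ← 0.53·6.984 = 3.701
Arc 4: start y=0.000, vy=3.701 → t=0.740, apex=0.685, x_land=97.501, impact vy=-3.701
  bounce: vy ← 0.53·3.701 = 1.962
Arc 5: start y=0.000, vy=1.962 → t=0.392, apex=0.192, x_land=101.534, impact vy=-1.962
  bounce: vy ← 0.53·1.962 = 1.040
Arc 6: start y=0.000, vy=1.040 → t=0.208, apex=0.054, x_land=103.672, impact vy=-1.040
  bounce: vy ← 0.53·1.040 = 0.551

1 4.712 30.905 48.441
2 2.635 8.681 75.533
3 1.397 2.439 89.891
4 0.740 0.685 97.501
5 0.392 0.192 101.534
6 0.208 0.054 103.672
final: 103.672 0.551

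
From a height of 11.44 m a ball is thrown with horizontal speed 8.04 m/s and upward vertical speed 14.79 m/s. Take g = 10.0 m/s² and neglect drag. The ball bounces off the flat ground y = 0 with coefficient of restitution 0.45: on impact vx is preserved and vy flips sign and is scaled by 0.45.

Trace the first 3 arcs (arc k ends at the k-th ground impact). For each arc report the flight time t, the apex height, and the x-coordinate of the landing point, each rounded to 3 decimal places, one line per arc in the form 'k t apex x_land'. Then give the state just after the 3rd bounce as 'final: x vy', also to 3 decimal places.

Arc 1: start y=11.440, vy=14.790 → t=3.595, apex=22.377, x_land=28.900, impact vy=-21.155
  bounce: vy ← 0.45·21.155 = 9.520
Arc 2: start y=0.000, vy=9.520 → t=1.904, apex=4.531, x_land=44.208, impact vy=-9.520
  bounce: vy ← 0.45·9.520 = 4.284
Arc 3: start y=0.000, vy=4.284 → t=0.857, apex=0.918, x_land=51.096, impact vy=-4.284
  bounce: vy ← 0.45·4.284 = 1.928

1 3.595 22.377 28.900
2 1.904 4.531 44.208
3 0.857 0.918 51.096
final: 51.096 1.928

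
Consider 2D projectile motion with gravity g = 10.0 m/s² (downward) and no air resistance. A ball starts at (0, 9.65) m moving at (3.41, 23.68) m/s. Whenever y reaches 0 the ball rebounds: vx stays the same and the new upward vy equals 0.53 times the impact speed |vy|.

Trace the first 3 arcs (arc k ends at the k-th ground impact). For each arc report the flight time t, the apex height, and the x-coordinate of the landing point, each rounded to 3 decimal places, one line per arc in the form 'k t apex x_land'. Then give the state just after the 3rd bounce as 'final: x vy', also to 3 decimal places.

Arc 1: start y=9.650, vy=23.680 → t=5.113, apex=37.687, x_land=17.437, impact vy=-27.454
  bounce: vy ← 0.53·27.454 = 14.551
Arc 2: start y=0.000, vy=14.551 → t=2.910, apex=10.586, x_land=27.360, impact vy=-14.551
  bounce: vy ← 0.53·14.551 = 7.712
Arc 3: start y=0.000, vy=7.712 → t=1.542, apex=2.974, x_land=32.620, impact vy=-7.712
  bounce: vy ← 0.53·7.712 = 4.087

1 5.113 37.687 17.437
2 2.910 10.586 27.360
3 1.542 2.974 32.620
final: 32.620 4.087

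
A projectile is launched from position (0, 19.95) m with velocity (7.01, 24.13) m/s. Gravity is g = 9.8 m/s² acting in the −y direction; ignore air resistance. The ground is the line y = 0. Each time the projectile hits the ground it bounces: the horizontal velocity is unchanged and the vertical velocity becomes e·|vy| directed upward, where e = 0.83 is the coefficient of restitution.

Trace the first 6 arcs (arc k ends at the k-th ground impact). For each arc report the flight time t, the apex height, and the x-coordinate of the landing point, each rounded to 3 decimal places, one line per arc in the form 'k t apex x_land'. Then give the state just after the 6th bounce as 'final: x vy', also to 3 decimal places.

Arc 1: start y=19.950, vy=24.130 → t=5.646, apex=49.657, x_land=39.576, impact vy=-31.197
  bounce: vy ← 0.83·31.197 = 25.894
Arc 2: start y=0.000, vy=25.894 → t=5.284, apex=34.209, x_land=76.620, impact vy=-25.894
  bounce: vy ← 0.83·25.894 = 21.492
Arc 3: start y=0.000, vy=21.492 → t=4.386, apex=23.566, x_land=107.367, impact vy=-21.492
  bounce: vy ← 0.83·21.492 = 17.838
Arc 4: start y=0.000, vy=17.838 → t=3.640, apex=16.235, x_land=132.886, impact vy=-17.838
  bounce: vy ← 0.83·17.838 = 14.806
Arc 5: start y=0.000, vy=14.806 → t=3.022, apex=11.184, x_land=154.068, impact vy=-14.806
  bounce: vy ← 0.83·14.806 = 12.289
Arc 6: start y=0.000, vy=12.289 → t=2.508, apex=7.705, x_land=171.648, impact vy=-12.289
  bounce: vy ← 0.83·12.289 = 10.200

1 5.646 49.657 39.576
2 5.284 34.209 76.620
3 4.386 23.566 107.367
4 3.640 16.235 132.886
5 3.022 11.184 154.068
6 2.508 7.705 171.648
final: 171.648 10.200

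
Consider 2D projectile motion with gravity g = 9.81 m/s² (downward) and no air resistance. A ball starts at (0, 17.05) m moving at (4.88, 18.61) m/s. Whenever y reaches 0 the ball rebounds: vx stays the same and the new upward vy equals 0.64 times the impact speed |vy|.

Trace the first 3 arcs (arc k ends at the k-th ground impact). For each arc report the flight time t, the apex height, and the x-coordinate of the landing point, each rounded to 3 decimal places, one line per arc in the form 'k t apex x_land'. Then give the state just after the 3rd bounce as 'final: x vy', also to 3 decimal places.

Arc 1: start y=17.050, vy=18.610 → t=4.557, apex=34.702, x_land=22.238, impact vy=-26.093
  bounce: vy ← 0.64·26.093 = 16.700
Arc 2: start y=0.000, vy=16.700 → t=3.405, apex=14.214, x_land=38.852, impact vy=-16.700
  bounce: vy ← 0.64·16.700 = 10.688
Arc 3: start y=0.000, vy=10.688 → t=2.179, apex=5.822, x_land=49.485, impact vy=-10.688
  bounce: vy ← 0.64·10.688 = 6.840

1 4.557 34.702 22.238
2 3.405 14.214 38.852
3 2.179 5.822 49.485
final: 49.485 6.840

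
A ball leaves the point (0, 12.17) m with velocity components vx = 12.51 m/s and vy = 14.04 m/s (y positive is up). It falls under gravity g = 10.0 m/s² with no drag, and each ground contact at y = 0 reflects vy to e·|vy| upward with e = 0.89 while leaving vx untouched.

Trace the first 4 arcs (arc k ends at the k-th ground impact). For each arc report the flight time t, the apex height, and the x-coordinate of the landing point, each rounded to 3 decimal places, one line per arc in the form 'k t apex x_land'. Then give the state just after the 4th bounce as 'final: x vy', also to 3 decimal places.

1 3.503 22.026 43.821
2 3.736 17.447 90.558
3 3.325 13.820 132.154
4 2.959 10.947 169.174
final: 169.174 13.169

Arc 1: start y=12.170, vy=14.040 → t=3.503, apex=22.026, x_land=43.821, impact vy=-20.989
  bounce: vy ← 0.89·20.989 = 18.680
Arc 2: start y=0.000, vy=18.680 → t=3.736, apex=17.447, x_land=90.558, impact vy=-18.680
  bounce: vy ← 0.89·18.680 = 16.625
Arc 3: start y=0.000, vy=16.625 → t=3.325, apex=13.820, x_land=132.154, impact vy=-16.625
  bounce: vy ← 0.89·16.625 = 14.796
Arc 4: start y=0.000, vy=14.796 → t=2.959, apex=10.947, x_land=169.174, impact vy=-14.796
  bounce: vy ← 0.89·14.796 = 13.169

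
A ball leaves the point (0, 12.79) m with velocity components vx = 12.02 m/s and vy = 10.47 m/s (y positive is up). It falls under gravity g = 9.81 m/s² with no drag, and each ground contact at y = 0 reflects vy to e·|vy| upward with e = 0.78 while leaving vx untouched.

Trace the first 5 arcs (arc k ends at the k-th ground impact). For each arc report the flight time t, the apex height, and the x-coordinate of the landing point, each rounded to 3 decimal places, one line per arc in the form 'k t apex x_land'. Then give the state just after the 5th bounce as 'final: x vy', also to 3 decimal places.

1 3.003 18.377 36.095
2 3.020 11.181 72.390
3 2.355 6.802 100.700
4 1.837 4.139 122.782
5 1.433 2.518 140.006
final: 140.006 5.482

Arc 1: start y=12.790, vy=10.470 → t=3.003, apex=18.377, x_land=36.095, impact vy=-18.988
  bounce: vy ← 0.78·18.988 = 14.811
Arc 2: start y=0.000, vy=14.811 → t=3.020, apex=11.181, x_land=72.390, impact vy=-14.811
  bounce: vy ← 0.78·14.811 = 11.553
Arc 3: start y=0.000, vy=11.553 → t=2.355, apex=6.802, x_land=100.700, impact vy=-11.553
  bounce: vy ← 0.78·11.553 = 9.011
Arc 4: start y=0.000, vy=9.011 → t=1.837, apex=4.139, x_land=122.782, impact vy=-9.011
  bounce: vy ← 0.78·9.011 = 7.029
Arc 5: start y=0.000, vy=7.029 → t=1.433, apex=2.518, x_land=140.006, impact vy=-7.029
  bounce: vy ← 0.78·7.029 = 5.482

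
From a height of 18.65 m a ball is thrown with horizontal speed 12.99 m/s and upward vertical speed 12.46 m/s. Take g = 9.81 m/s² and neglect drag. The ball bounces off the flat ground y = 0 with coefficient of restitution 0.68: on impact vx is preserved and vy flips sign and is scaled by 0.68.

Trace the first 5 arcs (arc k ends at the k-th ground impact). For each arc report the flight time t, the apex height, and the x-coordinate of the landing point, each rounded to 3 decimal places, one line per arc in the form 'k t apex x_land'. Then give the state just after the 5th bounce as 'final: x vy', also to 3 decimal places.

Arc 1: start y=18.650, vy=12.460 → t=3.597, apex=26.563, x_land=46.728, impact vy=-22.829
  bounce: vy ← 0.68·22.829 = 15.524
Arc 2: start y=0.000, vy=15.524 → t=3.165, apex=12.283, x_land=87.840, impact vy=-15.524
  bounce: vy ← 0.68·15.524 = 10.556
Arc 3: start y=0.000, vy=10.556 → t=2.152, apex=5.680, x_land=115.796, impact vy=-10.556
  bounce: vy ← 0.68·10.556 = 7.178
Arc 4: start y=0.000, vy=7.178 → t=1.463, apex=2.626, x_land=134.806, impact vy=-7.178
  bounce: vy ← 0.68·7.178 = 4.881
Arc 5: start y=0.000, vy=4.881 → t=0.995, apex=1.214, x_land=147.733, impact vy=-4.881
  bounce: vy ← 0.68·4.881 = 3.319

1 3.597 26.563 46.728
2 3.165 12.283 87.840
3 2.152 5.680 115.796
4 1.463 2.626 134.806
5 0.995 1.214 147.733
final: 147.733 3.319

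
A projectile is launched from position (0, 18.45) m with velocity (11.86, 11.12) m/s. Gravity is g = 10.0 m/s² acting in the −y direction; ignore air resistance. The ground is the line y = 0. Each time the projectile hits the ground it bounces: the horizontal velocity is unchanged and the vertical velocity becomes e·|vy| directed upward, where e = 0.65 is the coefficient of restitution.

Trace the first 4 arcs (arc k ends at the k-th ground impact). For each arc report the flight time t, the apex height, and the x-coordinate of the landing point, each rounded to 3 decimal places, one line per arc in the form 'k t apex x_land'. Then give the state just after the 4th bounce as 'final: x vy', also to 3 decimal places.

1 3.332 24.633 39.513
2 2.885 10.407 73.734
3 1.876 4.397 95.978
4 1.219 1.858 110.437
final: 110.437 3.962

Arc 1: start y=18.450, vy=11.120 → t=3.332, apex=24.633, x_land=39.513, impact vy=-22.196
  bounce: vy ← 0.65·22.196 = 14.427
Arc 2: start y=0.000, vy=14.427 → t=2.885, apex=10.407, x_land=73.734, impact vy=-14.427
  bounce: vy ← 0.65·14.427 = 9.378
Arc 3: start y=0.000, vy=9.378 → t=1.876, apex=4.397, x_land=95.978, impact vy=-9.378
  bounce: vy ← 0.65·9.378 = 6.096
Arc 4: start y=0.000, vy=6.096 → t=1.219, apex=1.858, x_land=110.437, impact vy=-6.096
  bounce: vy ← 0.65·6.096 = 3.962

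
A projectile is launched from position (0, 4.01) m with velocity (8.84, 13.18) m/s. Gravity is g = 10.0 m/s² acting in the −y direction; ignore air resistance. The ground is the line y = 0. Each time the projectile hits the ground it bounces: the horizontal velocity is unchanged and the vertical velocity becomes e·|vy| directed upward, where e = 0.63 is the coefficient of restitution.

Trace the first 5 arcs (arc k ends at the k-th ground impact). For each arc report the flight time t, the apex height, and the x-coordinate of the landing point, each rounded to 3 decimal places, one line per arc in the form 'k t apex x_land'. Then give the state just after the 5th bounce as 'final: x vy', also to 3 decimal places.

1 2.911 12.696 25.737
2 2.008 5.039 43.486
3 1.265 2.000 54.668
4 0.797 0.794 61.712
5 0.502 0.315 66.150
final: 66.150 1.581

Arc 1: start y=4.010, vy=13.180 → t=2.911, apex=12.696, x_land=25.737, impact vy=-15.935
  bounce: vy ← 0.63·15.935 = 10.039
Arc 2: start y=0.000, vy=10.039 → t=2.008, apex=5.039, x_land=43.486, impact vy=-10.039
  bounce: vy ← 0.63·10.039 = 6.324
Arc 3: start y=0.000, vy=6.324 → t=1.265, apex=2.000, x_land=54.668, impact vy=-6.324
  bounce: vy ← 0.63·6.324 = 3.984
Arc 4: start y=0.000, vy=3.984 → t=0.797, apex=0.794, x_land=61.712, impact vy=-3.984
  bounce: vy ← 0.63·3.984 = 2.510
Arc 5: start y=0.000, vy=2.510 → t=0.502, apex=0.315, x_land=66.150, impact vy=-2.510
  bounce: vy ← 0.63·2.510 = 1.581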